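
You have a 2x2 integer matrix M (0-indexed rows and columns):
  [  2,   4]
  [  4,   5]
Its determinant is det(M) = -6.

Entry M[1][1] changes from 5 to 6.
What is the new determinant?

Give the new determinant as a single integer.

det is linear in row 1: changing M[1][1] by delta changes det by delta * cofactor(1,1).
Cofactor C_11 = (-1)^(1+1) * minor(1,1) = 2
Entry delta = 6 - 5 = 1
Det delta = 1 * 2 = 2
New det = -6 + 2 = -4

Answer: -4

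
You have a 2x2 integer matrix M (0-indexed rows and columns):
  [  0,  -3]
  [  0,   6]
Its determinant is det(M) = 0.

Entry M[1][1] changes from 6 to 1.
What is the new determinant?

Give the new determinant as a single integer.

Answer: 0

Derivation:
det is linear in row 1: changing M[1][1] by delta changes det by delta * cofactor(1,1).
Cofactor C_11 = (-1)^(1+1) * minor(1,1) = 0
Entry delta = 1 - 6 = -5
Det delta = -5 * 0 = 0
New det = 0 + 0 = 0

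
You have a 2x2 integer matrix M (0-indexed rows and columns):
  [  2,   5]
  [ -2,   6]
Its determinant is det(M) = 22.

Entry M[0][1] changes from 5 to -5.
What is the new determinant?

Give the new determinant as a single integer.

Answer: 2

Derivation:
det is linear in row 0: changing M[0][1] by delta changes det by delta * cofactor(0,1).
Cofactor C_01 = (-1)^(0+1) * minor(0,1) = 2
Entry delta = -5 - 5 = -10
Det delta = -10 * 2 = -20
New det = 22 + -20 = 2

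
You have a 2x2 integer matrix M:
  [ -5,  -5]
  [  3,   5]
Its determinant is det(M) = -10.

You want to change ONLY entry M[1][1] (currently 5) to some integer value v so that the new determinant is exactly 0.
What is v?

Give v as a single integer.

Answer: 3

Derivation:
det is linear in entry M[1][1]: det = old_det + (v - 5) * C_11
Cofactor C_11 = -5
Want det = 0: -10 + (v - 5) * -5 = 0
  (v - 5) = 10 / -5 = -2
  v = 5 + (-2) = 3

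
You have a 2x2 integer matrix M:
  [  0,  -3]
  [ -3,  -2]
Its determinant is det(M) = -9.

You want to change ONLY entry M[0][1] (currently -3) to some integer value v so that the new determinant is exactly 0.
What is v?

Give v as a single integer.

det is linear in entry M[0][1]: det = old_det + (v - -3) * C_01
Cofactor C_01 = 3
Want det = 0: -9 + (v - -3) * 3 = 0
  (v - -3) = 9 / 3 = 3
  v = -3 + (3) = 0

Answer: 0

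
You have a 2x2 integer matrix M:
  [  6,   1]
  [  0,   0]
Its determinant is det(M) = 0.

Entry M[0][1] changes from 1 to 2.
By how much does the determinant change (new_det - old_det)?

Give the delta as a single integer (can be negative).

Answer: 0

Derivation:
Cofactor C_01 = 0
Entry delta = 2 - 1 = 1
Det delta = entry_delta * cofactor = 1 * 0 = 0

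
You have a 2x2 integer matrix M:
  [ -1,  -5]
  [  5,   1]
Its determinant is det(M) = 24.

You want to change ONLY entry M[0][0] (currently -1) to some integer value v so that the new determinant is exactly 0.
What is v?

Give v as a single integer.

det is linear in entry M[0][0]: det = old_det + (v - -1) * C_00
Cofactor C_00 = 1
Want det = 0: 24 + (v - -1) * 1 = 0
  (v - -1) = -24 / 1 = -24
  v = -1 + (-24) = -25

Answer: -25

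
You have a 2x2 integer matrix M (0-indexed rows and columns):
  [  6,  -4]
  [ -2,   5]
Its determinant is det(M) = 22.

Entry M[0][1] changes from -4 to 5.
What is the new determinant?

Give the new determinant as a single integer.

Answer: 40

Derivation:
det is linear in row 0: changing M[0][1] by delta changes det by delta * cofactor(0,1).
Cofactor C_01 = (-1)^(0+1) * minor(0,1) = 2
Entry delta = 5 - -4 = 9
Det delta = 9 * 2 = 18
New det = 22 + 18 = 40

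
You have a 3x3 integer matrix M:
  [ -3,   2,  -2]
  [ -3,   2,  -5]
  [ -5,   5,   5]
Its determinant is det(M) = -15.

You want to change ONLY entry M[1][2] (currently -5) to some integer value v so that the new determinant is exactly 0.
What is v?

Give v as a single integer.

det is linear in entry M[1][2]: det = old_det + (v - -5) * C_12
Cofactor C_12 = 5
Want det = 0: -15 + (v - -5) * 5 = 0
  (v - -5) = 15 / 5 = 3
  v = -5 + (3) = -2

Answer: -2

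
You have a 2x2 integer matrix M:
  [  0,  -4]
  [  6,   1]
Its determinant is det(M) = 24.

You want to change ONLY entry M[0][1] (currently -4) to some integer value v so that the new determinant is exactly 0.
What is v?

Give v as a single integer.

Answer: 0

Derivation:
det is linear in entry M[0][1]: det = old_det + (v - -4) * C_01
Cofactor C_01 = -6
Want det = 0: 24 + (v - -4) * -6 = 0
  (v - -4) = -24 / -6 = 4
  v = -4 + (4) = 0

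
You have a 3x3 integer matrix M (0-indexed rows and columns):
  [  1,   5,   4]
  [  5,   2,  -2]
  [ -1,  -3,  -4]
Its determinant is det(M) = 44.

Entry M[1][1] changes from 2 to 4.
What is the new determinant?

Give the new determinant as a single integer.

Answer: 44

Derivation:
det is linear in row 1: changing M[1][1] by delta changes det by delta * cofactor(1,1).
Cofactor C_11 = (-1)^(1+1) * minor(1,1) = 0
Entry delta = 4 - 2 = 2
Det delta = 2 * 0 = 0
New det = 44 + 0 = 44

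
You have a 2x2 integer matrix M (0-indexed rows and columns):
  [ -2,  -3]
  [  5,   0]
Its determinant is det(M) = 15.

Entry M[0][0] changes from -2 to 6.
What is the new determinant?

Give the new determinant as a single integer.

det is linear in row 0: changing M[0][0] by delta changes det by delta * cofactor(0,0).
Cofactor C_00 = (-1)^(0+0) * minor(0,0) = 0
Entry delta = 6 - -2 = 8
Det delta = 8 * 0 = 0
New det = 15 + 0 = 15

Answer: 15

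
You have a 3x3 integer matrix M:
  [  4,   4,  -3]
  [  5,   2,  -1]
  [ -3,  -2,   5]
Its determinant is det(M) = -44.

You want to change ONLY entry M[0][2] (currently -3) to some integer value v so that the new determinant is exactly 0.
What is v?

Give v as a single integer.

det is linear in entry M[0][2]: det = old_det + (v - -3) * C_02
Cofactor C_02 = -4
Want det = 0: -44 + (v - -3) * -4 = 0
  (v - -3) = 44 / -4 = -11
  v = -3 + (-11) = -14

Answer: -14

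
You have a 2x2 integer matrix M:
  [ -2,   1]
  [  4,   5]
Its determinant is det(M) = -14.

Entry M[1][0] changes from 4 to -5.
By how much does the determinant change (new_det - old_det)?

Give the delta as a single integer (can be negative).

Answer: 9

Derivation:
Cofactor C_10 = -1
Entry delta = -5 - 4 = -9
Det delta = entry_delta * cofactor = -9 * -1 = 9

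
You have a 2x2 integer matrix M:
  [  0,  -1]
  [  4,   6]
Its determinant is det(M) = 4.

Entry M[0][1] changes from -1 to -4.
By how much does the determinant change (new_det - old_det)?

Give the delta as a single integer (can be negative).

Answer: 12

Derivation:
Cofactor C_01 = -4
Entry delta = -4 - -1 = -3
Det delta = entry_delta * cofactor = -3 * -4 = 12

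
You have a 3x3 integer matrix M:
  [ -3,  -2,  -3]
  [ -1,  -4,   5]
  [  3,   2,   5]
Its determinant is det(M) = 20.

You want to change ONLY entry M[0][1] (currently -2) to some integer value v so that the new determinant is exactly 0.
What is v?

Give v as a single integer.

Answer: -3

Derivation:
det is linear in entry M[0][1]: det = old_det + (v - -2) * C_01
Cofactor C_01 = 20
Want det = 0: 20 + (v - -2) * 20 = 0
  (v - -2) = -20 / 20 = -1
  v = -2 + (-1) = -3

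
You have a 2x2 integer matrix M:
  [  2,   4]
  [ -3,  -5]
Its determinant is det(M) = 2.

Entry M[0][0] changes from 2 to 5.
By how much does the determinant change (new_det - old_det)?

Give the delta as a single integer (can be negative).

Answer: -15

Derivation:
Cofactor C_00 = -5
Entry delta = 5 - 2 = 3
Det delta = entry_delta * cofactor = 3 * -5 = -15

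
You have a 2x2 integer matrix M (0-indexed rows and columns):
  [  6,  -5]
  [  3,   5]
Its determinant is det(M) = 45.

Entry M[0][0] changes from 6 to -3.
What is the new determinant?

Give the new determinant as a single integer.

det is linear in row 0: changing M[0][0] by delta changes det by delta * cofactor(0,0).
Cofactor C_00 = (-1)^(0+0) * minor(0,0) = 5
Entry delta = -3 - 6 = -9
Det delta = -9 * 5 = -45
New det = 45 + -45 = 0

Answer: 0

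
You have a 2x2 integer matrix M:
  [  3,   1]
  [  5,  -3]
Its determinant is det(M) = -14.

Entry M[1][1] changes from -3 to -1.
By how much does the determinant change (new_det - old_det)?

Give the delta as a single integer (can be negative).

Cofactor C_11 = 3
Entry delta = -1 - -3 = 2
Det delta = entry_delta * cofactor = 2 * 3 = 6

Answer: 6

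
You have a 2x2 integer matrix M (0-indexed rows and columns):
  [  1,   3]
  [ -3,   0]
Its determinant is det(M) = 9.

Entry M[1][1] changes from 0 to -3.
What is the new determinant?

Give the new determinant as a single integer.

det is linear in row 1: changing M[1][1] by delta changes det by delta * cofactor(1,1).
Cofactor C_11 = (-1)^(1+1) * minor(1,1) = 1
Entry delta = -3 - 0 = -3
Det delta = -3 * 1 = -3
New det = 9 + -3 = 6

Answer: 6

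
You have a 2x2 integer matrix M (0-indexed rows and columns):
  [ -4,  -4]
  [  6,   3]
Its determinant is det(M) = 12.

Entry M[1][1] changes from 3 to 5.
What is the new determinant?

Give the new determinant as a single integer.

Answer: 4

Derivation:
det is linear in row 1: changing M[1][1] by delta changes det by delta * cofactor(1,1).
Cofactor C_11 = (-1)^(1+1) * minor(1,1) = -4
Entry delta = 5 - 3 = 2
Det delta = 2 * -4 = -8
New det = 12 + -8 = 4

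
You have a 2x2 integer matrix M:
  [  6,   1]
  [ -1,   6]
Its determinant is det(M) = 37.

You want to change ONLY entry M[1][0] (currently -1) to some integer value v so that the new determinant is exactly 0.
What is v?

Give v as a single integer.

det is linear in entry M[1][0]: det = old_det + (v - -1) * C_10
Cofactor C_10 = -1
Want det = 0: 37 + (v - -1) * -1 = 0
  (v - -1) = -37 / -1 = 37
  v = -1 + (37) = 36

Answer: 36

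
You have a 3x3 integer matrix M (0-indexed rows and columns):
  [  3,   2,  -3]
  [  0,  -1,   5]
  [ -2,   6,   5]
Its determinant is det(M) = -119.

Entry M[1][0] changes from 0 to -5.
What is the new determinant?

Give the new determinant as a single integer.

det is linear in row 1: changing M[1][0] by delta changes det by delta * cofactor(1,0).
Cofactor C_10 = (-1)^(1+0) * minor(1,0) = -28
Entry delta = -5 - 0 = -5
Det delta = -5 * -28 = 140
New det = -119 + 140 = 21

Answer: 21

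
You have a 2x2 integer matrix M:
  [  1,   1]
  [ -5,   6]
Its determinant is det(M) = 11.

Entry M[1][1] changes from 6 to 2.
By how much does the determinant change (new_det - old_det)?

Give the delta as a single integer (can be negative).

Cofactor C_11 = 1
Entry delta = 2 - 6 = -4
Det delta = entry_delta * cofactor = -4 * 1 = -4

Answer: -4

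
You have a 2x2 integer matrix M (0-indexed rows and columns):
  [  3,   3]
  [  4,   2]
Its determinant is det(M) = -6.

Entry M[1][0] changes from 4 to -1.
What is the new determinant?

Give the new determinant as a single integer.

Answer: 9

Derivation:
det is linear in row 1: changing M[1][0] by delta changes det by delta * cofactor(1,0).
Cofactor C_10 = (-1)^(1+0) * minor(1,0) = -3
Entry delta = -1 - 4 = -5
Det delta = -5 * -3 = 15
New det = -6 + 15 = 9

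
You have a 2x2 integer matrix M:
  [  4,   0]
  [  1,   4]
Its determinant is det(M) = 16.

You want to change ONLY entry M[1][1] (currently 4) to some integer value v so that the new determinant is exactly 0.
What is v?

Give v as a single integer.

Answer: 0

Derivation:
det is linear in entry M[1][1]: det = old_det + (v - 4) * C_11
Cofactor C_11 = 4
Want det = 0: 16 + (v - 4) * 4 = 0
  (v - 4) = -16 / 4 = -4
  v = 4 + (-4) = 0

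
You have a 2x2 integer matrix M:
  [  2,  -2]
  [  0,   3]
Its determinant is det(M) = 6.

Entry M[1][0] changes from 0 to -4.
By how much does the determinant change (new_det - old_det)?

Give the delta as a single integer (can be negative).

Cofactor C_10 = 2
Entry delta = -4 - 0 = -4
Det delta = entry_delta * cofactor = -4 * 2 = -8

Answer: -8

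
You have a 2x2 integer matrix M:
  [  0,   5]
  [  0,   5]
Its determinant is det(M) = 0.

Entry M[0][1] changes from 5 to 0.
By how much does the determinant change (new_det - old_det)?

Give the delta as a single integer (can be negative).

Answer: 0

Derivation:
Cofactor C_01 = 0
Entry delta = 0 - 5 = -5
Det delta = entry_delta * cofactor = -5 * 0 = 0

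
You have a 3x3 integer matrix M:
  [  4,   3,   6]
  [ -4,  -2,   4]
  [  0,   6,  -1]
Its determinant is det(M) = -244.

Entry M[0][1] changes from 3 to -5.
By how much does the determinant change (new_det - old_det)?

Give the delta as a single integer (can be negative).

Cofactor C_01 = -4
Entry delta = -5 - 3 = -8
Det delta = entry_delta * cofactor = -8 * -4 = 32

Answer: 32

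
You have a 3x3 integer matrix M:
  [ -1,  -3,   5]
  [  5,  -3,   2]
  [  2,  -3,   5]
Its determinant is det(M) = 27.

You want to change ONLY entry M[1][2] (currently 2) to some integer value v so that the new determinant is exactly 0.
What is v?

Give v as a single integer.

Answer: 5

Derivation:
det is linear in entry M[1][2]: det = old_det + (v - 2) * C_12
Cofactor C_12 = -9
Want det = 0: 27 + (v - 2) * -9 = 0
  (v - 2) = -27 / -9 = 3
  v = 2 + (3) = 5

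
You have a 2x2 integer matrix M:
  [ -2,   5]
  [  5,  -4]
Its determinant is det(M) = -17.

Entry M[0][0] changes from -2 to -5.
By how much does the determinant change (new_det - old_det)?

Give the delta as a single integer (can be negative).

Answer: 12

Derivation:
Cofactor C_00 = -4
Entry delta = -5 - -2 = -3
Det delta = entry_delta * cofactor = -3 * -4 = 12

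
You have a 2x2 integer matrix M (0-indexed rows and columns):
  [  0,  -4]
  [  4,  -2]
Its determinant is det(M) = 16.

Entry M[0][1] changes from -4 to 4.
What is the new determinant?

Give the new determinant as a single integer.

det is linear in row 0: changing M[0][1] by delta changes det by delta * cofactor(0,1).
Cofactor C_01 = (-1)^(0+1) * minor(0,1) = -4
Entry delta = 4 - -4 = 8
Det delta = 8 * -4 = -32
New det = 16 + -32 = -16

Answer: -16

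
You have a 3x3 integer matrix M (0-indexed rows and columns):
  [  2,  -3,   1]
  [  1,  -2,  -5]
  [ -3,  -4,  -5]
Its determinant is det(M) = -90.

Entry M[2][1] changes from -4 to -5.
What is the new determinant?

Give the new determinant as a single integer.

det is linear in row 2: changing M[2][1] by delta changes det by delta * cofactor(2,1).
Cofactor C_21 = (-1)^(2+1) * minor(2,1) = 11
Entry delta = -5 - -4 = -1
Det delta = -1 * 11 = -11
New det = -90 + -11 = -101

Answer: -101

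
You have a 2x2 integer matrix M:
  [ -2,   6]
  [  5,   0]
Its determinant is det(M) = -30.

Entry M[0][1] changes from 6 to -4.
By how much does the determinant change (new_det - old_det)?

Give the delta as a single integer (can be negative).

Answer: 50

Derivation:
Cofactor C_01 = -5
Entry delta = -4 - 6 = -10
Det delta = entry_delta * cofactor = -10 * -5 = 50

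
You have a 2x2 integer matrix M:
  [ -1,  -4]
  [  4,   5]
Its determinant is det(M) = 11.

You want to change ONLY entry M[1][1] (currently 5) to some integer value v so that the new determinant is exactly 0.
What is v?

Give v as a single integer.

det is linear in entry M[1][1]: det = old_det + (v - 5) * C_11
Cofactor C_11 = -1
Want det = 0: 11 + (v - 5) * -1 = 0
  (v - 5) = -11 / -1 = 11
  v = 5 + (11) = 16

Answer: 16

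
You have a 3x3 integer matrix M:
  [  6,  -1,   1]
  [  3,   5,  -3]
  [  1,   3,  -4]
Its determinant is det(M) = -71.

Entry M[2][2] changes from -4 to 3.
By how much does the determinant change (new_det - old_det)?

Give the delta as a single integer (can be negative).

Cofactor C_22 = 33
Entry delta = 3 - -4 = 7
Det delta = entry_delta * cofactor = 7 * 33 = 231

Answer: 231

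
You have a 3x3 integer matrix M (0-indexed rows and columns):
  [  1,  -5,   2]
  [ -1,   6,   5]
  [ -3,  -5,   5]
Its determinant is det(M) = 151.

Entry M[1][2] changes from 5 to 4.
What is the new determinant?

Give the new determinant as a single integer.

Answer: 131

Derivation:
det is linear in row 1: changing M[1][2] by delta changes det by delta * cofactor(1,2).
Cofactor C_12 = (-1)^(1+2) * minor(1,2) = 20
Entry delta = 4 - 5 = -1
Det delta = -1 * 20 = -20
New det = 151 + -20 = 131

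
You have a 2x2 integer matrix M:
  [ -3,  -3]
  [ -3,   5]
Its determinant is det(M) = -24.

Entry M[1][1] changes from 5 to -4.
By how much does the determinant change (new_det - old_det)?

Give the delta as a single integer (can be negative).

Cofactor C_11 = -3
Entry delta = -4 - 5 = -9
Det delta = entry_delta * cofactor = -9 * -3 = 27

Answer: 27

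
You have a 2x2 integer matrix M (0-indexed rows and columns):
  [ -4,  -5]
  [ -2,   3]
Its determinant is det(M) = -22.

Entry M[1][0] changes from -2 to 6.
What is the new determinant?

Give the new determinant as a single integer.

Answer: 18

Derivation:
det is linear in row 1: changing M[1][0] by delta changes det by delta * cofactor(1,0).
Cofactor C_10 = (-1)^(1+0) * minor(1,0) = 5
Entry delta = 6 - -2 = 8
Det delta = 8 * 5 = 40
New det = -22 + 40 = 18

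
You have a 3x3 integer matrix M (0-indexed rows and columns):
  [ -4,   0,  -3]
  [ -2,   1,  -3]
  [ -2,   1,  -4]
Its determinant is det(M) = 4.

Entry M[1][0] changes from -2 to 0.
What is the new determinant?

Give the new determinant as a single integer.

Answer: -2

Derivation:
det is linear in row 1: changing M[1][0] by delta changes det by delta * cofactor(1,0).
Cofactor C_10 = (-1)^(1+0) * minor(1,0) = -3
Entry delta = 0 - -2 = 2
Det delta = 2 * -3 = -6
New det = 4 + -6 = -2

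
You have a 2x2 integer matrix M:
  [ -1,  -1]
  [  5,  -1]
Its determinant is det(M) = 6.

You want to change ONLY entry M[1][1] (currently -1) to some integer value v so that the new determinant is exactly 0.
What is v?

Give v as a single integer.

det is linear in entry M[1][1]: det = old_det + (v - -1) * C_11
Cofactor C_11 = -1
Want det = 0: 6 + (v - -1) * -1 = 0
  (v - -1) = -6 / -1 = 6
  v = -1 + (6) = 5

Answer: 5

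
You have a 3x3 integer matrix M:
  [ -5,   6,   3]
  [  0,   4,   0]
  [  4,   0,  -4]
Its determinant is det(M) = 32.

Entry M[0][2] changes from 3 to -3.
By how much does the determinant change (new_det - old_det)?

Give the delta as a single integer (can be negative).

Answer: 96

Derivation:
Cofactor C_02 = -16
Entry delta = -3 - 3 = -6
Det delta = entry_delta * cofactor = -6 * -16 = 96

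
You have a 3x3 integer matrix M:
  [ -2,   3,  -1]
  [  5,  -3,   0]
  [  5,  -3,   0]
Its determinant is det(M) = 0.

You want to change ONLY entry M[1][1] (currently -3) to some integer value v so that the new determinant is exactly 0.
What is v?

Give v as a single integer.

det is linear in entry M[1][1]: det = old_det + (v - -3) * C_11
Cofactor C_11 = 5
Want det = 0: 0 + (v - -3) * 5 = 0
  (v - -3) = 0 / 5 = 0
  v = -3 + (0) = -3

Answer: -3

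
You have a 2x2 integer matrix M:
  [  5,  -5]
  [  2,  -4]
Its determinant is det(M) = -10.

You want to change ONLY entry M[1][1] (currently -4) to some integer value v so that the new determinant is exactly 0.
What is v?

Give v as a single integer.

det is linear in entry M[1][1]: det = old_det + (v - -4) * C_11
Cofactor C_11 = 5
Want det = 0: -10 + (v - -4) * 5 = 0
  (v - -4) = 10 / 5 = 2
  v = -4 + (2) = -2

Answer: -2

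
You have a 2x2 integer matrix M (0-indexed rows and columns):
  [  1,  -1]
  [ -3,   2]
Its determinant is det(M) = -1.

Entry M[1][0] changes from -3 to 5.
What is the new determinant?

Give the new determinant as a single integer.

det is linear in row 1: changing M[1][0] by delta changes det by delta * cofactor(1,0).
Cofactor C_10 = (-1)^(1+0) * minor(1,0) = 1
Entry delta = 5 - -3 = 8
Det delta = 8 * 1 = 8
New det = -1 + 8 = 7

Answer: 7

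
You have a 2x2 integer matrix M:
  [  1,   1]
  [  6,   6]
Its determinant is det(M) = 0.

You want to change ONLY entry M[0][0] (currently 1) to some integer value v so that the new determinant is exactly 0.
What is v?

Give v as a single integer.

det is linear in entry M[0][0]: det = old_det + (v - 1) * C_00
Cofactor C_00 = 6
Want det = 0: 0 + (v - 1) * 6 = 0
  (v - 1) = 0 / 6 = 0
  v = 1 + (0) = 1

Answer: 1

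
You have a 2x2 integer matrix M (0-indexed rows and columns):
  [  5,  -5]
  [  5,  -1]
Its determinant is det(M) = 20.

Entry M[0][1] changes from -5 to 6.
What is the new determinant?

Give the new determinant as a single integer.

det is linear in row 0: changing M[0][1] by delta changes det by delta * cofactor(0,1).
Cofactor C_01 = (-1)^(0+1) * minor(0,1) = -5
Entry delta = 6 - -5 = 11
Det delta = 11 * -5 = -55
New det = 20 + -55 = -35

Answer: -35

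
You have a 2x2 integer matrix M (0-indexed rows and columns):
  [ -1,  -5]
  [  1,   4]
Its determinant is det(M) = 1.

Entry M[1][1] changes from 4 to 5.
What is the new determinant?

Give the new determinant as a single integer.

Answer: 0

Derivation:
det is linear in row 1: changing M[1][1] by delta changes det by delta * cofactor(1,1).
Cofactor C_11 = (-1)^(1+1) * minor(1,1) = -1
Entry delta = 5 - 4 = 1
Det delta = 1 * -1 = -1
New det = 1 + -1 = 0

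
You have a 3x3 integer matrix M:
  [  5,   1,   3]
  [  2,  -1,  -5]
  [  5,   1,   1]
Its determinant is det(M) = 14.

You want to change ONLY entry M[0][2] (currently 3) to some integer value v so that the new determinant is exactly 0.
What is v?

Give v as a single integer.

det is linear in entry M[0][2]: det = old_det + (v - 3) * C_02
Cofactor C_02 = 7
Want det = 0: 14 + (v - 3) * 7 = 0
  (v - 3) = -14 / 7 = -2
  v = 3 + (-2) = 1

Answer: 1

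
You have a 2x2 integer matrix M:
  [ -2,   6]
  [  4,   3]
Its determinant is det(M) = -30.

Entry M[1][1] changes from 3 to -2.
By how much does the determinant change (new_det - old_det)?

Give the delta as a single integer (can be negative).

Cofactor C_11 = -2
Entry delta = -2 - 3 = -5
Det delta = entry_delta * cofactor = -5 * -2 = 10

Answer: 10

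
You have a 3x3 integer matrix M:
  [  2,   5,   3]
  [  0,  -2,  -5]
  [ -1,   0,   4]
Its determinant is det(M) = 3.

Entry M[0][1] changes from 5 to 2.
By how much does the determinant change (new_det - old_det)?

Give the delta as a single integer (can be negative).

Answer: -15

Derivation:
Cofactor C_01 = 5
Entry delta = 2 - 5 = -3
Det delta = entry_delta * cofactor = -3 * 5 = -15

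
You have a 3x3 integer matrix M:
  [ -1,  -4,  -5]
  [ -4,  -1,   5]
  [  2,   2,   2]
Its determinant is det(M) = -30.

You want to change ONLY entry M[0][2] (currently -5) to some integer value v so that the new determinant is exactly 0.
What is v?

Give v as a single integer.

Answer: -10

Derivation:
det is linear in entry M[0][2]: det = old_det + (v - -5) * C_02
Cofactor C_02 = -6
Want det = 0: -30 + (v - -5) * -6 = 0
  (v - -5) = 30 / -6 = -5
  v = -5 + (-5) = -10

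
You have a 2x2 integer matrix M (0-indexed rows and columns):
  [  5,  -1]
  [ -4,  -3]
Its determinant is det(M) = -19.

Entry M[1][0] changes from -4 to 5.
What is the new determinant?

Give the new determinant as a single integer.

det is linear in row 1: changing M[1][0] by delta changes det by delta * cofactor(1,0).
Cofactor C_10 = (-1)^(1+0) * minor(1,0) = 1
Entry delta = 5 - -4 = 9
Det delta = 9 * 1 = 9
New det = -19 + 9 = -10

Answer: -10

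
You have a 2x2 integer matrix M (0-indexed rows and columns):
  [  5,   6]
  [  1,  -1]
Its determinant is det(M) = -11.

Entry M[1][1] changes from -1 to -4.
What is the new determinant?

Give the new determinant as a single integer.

Answer: -26

Derivation:
det is linear in row 1: changing M[1][1] by delta changes det by delta * cofactor(1,1).
Cofactor C_11 = (-1)^(1+1) * minor(1,1) = 5
Entry delta = -4 - -1 = -3
Det delta = -3 * 5 = -15
New det = -11 + -15 = -26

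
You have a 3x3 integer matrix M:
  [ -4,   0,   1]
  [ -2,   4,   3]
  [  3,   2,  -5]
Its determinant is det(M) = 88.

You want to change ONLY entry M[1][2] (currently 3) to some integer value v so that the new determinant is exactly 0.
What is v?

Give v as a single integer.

Answer: -8

Derivation:
det is linear in entry M[1][2]: det = old_det + (v - 3) * C_12
Cofactor C_12 = 8
Want det = 0: 88 + (v - 3) * 8 = 0
  (v - 3) = -88 / 8 = -11
  v = 3 + (-11) = -8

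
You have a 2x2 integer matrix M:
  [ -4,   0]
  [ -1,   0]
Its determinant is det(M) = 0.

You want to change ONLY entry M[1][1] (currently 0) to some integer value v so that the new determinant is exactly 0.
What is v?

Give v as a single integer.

det is linear in entry M[1][1]: det = old_det + (v - 0) * C_11
Cofactor C_11 = -4
Want det = 0: 0 + (v - 0) * -4 = 0
  (v - 0) = 0 / -4 = 0
  v = 0 + (0) = 0

Answer: 0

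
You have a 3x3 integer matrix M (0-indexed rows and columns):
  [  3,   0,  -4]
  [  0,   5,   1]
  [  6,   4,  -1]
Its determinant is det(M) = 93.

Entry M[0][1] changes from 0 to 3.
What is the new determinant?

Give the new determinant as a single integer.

det is linear in row 0: changing M[0][1] by delta changes det by delta * cofactor(0,1).
Cofactor C_01 = (-1)^(0+1) * minor(0,1) = 6
Entry delta = 3 - 0 = 3
Det delta = 3 * 6 = 18
New det = 93 + 18 = 111

Answer: 111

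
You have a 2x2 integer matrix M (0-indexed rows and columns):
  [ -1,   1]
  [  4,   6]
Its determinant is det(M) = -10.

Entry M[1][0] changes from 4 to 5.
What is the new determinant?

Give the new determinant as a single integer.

det is linear in row 1: changing M[1][0] by delta changes det by delta * cofactor(1,0).
Cofactor C_10 = (-1)^(1+0) * minor(1,0) = -1
Entry delta = 5 - 4 = 1
Det delta = 1 * -1 = -1
New det = -10 + -1 = -11

Answer: -11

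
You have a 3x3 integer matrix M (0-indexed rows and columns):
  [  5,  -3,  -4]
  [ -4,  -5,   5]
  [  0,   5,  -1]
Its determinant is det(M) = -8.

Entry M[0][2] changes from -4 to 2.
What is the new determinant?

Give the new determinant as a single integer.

det is linear in row 0: changing M[0][2] by delta changes det by delta * cofactor(0,2).
Cofactor C_02 = (-1)^(0+2) * minor(0,2) = -20
Entry delta = 2 - -4 = 6
Det delta = 6 * -20 = -120
New det = -8 + -120 = -128

Answer: -128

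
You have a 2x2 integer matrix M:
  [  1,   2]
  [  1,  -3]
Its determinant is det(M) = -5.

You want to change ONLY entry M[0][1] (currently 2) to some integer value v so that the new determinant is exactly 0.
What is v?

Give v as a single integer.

Answer: -3

Derivation:
det is linear in entry M[0][1]: det = old_det + (v - 2) * C_01
Cofactor C_01 = -1
Want det = 0: -5 + (v - 2) * -1 = 0
  (v - 2) = 5 / -1 = -5
  v = 2 + (-5) = -3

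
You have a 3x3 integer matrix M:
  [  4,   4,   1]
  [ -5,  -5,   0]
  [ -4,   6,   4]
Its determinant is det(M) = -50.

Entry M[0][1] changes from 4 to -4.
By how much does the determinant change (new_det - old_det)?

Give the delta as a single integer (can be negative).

Answer: -160

Derivation:
Cofactor C_01 = 20
Entry delta = -4 - 4 = -8
Det delta = entry_delta * cofactor = -8 * 20 = -160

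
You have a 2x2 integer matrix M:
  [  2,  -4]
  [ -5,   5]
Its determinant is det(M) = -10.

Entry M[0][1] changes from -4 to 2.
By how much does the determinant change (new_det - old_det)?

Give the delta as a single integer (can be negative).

Answer: 30

Derivation:
Cofactor C_01 = 5
Entry delta = 2 - -4 = 6
Det delta = entry_delta * cofactor = 6 * 5 = 30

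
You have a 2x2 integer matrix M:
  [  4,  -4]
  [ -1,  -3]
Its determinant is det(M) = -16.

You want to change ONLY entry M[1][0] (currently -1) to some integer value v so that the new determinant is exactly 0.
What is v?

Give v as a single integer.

Answer: 3

Derivation:
det is linear in entry M[1][0]: det = old_det + (v - -1) * C_10
Cofactor C_10 = 4
Want det = 0: -16 + (v - -1) * 4 = 0
  (v - -1) = 16 / 4 = 4
  v = -1 + (4) = 3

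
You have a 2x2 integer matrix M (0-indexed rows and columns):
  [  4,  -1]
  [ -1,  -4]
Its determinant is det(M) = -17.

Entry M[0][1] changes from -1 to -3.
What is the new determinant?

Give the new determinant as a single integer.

Answer: -19

Derivation:
det is linear in row 0: changing M[0][1] by delta changes det by delta * cofactor(0,1).
Cofactor C_01 = (-1)^(0+1) * minor(0,1) = 1
Entry delta = -3 - -1 = -2
Det delta = -2 * 1 = -2
New det = -17 + -2 = -19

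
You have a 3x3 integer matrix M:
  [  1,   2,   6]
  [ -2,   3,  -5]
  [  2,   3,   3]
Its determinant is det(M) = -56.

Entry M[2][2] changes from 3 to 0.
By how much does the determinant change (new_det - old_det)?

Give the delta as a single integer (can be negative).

Answer: -21

Derivation:
Cofactor C_22 = 7
Entry delta = 0 - 3 = -3
Det delta = entry_delta * cofactor = -3 * 7 = -21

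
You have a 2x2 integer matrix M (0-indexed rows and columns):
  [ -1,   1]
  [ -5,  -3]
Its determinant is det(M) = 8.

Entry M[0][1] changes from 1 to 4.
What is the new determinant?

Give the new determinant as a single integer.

Answer: 23

Derivation:
det is linear in row 0: changing M[0][1] by delta changes det by delta * cofactor(0,1).
Cofactor C_01 = (-1)^(0+1) * minor(0,1) = 5
Entry delta = 4 - 1 = 3
Det delta = 3 * 5 = 15
New det = 8 + 15 = 23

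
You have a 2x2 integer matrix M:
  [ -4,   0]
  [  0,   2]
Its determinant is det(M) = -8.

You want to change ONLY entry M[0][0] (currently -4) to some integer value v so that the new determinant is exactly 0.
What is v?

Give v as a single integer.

det is linear in entry M[0][0]: det = old_det + (v - -4) * C_00
Cofactor C_00 = 2
Want det = 0: -8 + (v - -4) * 2 = 0
  (v - -4) = 8 / 2 = 4
  v = -4 + (4) = 0

Answer: 0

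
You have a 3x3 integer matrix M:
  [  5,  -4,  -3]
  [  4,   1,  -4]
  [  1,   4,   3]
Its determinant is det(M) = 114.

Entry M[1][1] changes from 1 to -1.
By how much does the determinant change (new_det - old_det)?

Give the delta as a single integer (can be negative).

Answer: -36

Derivation:
Cofactor C_11 = 18
Entry delta = -1 - 1 = -2
Det delta = entry_delta * cofactor = -2 * 18 = -36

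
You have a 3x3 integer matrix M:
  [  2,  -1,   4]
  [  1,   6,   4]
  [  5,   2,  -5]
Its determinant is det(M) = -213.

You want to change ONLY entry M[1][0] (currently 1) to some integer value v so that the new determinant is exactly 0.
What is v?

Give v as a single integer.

Answer: 72

Derivation:
det is linear in entry M[1][0]: det = old_det + (v - 1) * C_10
Cofactor C_10 = 3
Want det = 0: -213 + (v - 1) * 3 = 0
  (v - 1) = 213 / 3 = 71
  v = 1 + (71) = 72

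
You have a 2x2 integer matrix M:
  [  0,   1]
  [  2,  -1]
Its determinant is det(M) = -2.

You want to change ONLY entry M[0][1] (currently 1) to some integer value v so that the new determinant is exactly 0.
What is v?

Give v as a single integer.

Answer: 0

Derivation:
det is linear in entry M[0][1]: det = old_det + (v - 1) * C_01
Cofactor C_01 = -2
Want det = 0: -2 + (v - 1) * -2 = 0
  (v - 1) = 2 / -2 = -1
  v = 1 + (-1) = 0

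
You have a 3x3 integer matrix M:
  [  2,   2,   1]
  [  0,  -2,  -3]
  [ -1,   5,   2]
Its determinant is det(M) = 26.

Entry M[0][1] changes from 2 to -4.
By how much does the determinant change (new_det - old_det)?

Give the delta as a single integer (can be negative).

Answer: -18

Derivation:
Cofactor C_01 = 3
Entry delta = -4 - 2 = -6
Det delta = entry_delta * cofactor = -6 * 3 = -18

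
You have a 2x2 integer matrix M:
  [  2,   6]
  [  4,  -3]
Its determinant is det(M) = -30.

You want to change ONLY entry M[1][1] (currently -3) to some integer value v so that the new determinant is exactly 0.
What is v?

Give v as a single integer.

det is linear in entry M[1][1]: det = old_det + (v - -3) * C_11
Cofactor C_11 = 2
Want det = 0: -30 + (v - -3) * 2 = 0
  (v - -3) = 30 / 2 = 15
  v = -3 + (15) = 12

Answer: 12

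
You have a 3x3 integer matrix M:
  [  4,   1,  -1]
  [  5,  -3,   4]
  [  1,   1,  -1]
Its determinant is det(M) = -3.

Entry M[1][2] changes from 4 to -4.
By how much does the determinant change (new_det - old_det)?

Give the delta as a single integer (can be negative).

Cofactor C_12 = -3
Entry delta = -4 - 4 = -8
Det delta = entry_delta * cofactor = -8 * -3 = 24

Answer: 24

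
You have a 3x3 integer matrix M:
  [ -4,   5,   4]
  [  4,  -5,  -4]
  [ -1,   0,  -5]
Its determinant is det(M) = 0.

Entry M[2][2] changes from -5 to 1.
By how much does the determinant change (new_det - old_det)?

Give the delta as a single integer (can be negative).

Answer: 0

Derivation:
Cofactor C_22 = 0
Entry delta = 1 - -5 = 6
Det delta = entry_delta * cofactor = 6 * 0 = 0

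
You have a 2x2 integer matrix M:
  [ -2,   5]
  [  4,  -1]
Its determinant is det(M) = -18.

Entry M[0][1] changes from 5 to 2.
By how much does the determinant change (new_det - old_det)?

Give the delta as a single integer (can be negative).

Answer: 12

Derivation:
Cofactor C_01 = -4
Entry delta = 2 - 5 = -3
Det delta = entry_delta * cofactor = -3 * -4 = 12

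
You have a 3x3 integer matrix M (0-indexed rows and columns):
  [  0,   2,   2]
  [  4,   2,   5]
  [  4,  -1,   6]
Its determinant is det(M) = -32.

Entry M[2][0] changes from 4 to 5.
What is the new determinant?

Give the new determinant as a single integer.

Answer: -26

Derivation:
det is linear in row 2: changing M[2][0] by delta changes det by delta * cofactor(2,0).
Cofactor C_20 = (-1)^(2+0) * minor(2,0) = 6
Entry delta = 5 - 4 = 1
Det delta = 1 * 6 = 6
New det = -32 + 6 = -26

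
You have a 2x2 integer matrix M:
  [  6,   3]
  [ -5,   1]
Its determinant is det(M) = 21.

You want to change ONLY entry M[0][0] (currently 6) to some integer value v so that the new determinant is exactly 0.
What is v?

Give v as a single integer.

det is linear in entry M[0][0]: det = old_det + (v - 6) * C_00
Cofactor C_00 = 1
Want det = 0: 21 + (v - 6) * 1 = 0
  (v - 6) = -21 / 1 = -21
  v = 6 + (-21) = -15

Answer: -15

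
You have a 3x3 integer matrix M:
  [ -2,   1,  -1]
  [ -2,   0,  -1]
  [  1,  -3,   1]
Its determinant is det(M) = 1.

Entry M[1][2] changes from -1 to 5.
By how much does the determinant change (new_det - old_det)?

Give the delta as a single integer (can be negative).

Cofactor C_12 = -5
Entry delta = 5 - -1 = 6
Det delta = entry_delta * cofactor = 6 * -5 = -30

Answer: -30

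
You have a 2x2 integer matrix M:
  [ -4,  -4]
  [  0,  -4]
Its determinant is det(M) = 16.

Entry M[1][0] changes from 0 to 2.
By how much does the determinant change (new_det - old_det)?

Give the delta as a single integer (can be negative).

Cofactor C_10 = 4
Entry delta = 2 - 0 = 2
Det delta = entry_delta * cofactor = 2 * 4 = 8

Answer: 8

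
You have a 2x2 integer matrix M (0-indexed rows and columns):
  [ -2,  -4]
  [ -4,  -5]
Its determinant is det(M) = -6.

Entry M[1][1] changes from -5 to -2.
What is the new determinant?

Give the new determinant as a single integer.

det is linear in row 1: changing M[1][1] by delta changes det by delta * cofactor(1,1).
Cofactor C_11 = (-1)^(1+1) * minor(1,1) = -2
Entry delta = -2 - -5 = 3
Det delta = 3 * -2 = -6
New det = -6 + -6 = -12

Answer: -12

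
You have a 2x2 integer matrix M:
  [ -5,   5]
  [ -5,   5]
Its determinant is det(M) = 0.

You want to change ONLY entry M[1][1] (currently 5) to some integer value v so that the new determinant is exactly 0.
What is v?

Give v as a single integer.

Answer: 5

Derivation:
det is linear in entry M[1][1]: det = old_det + (v - 5) * C_11
Cofactor C_11 = -5
Want det = 0: 0 + (v - 5) * -5 = 0
  (v - 5) = 0 / -5 = 0
  v = 5 + (0) = 5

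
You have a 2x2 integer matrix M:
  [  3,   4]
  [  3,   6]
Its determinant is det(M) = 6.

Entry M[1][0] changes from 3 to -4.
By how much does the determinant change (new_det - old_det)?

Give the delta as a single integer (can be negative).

Cofactor C_10 = -4
Entry delta = -4 - 3 = -7
Det delta = entry_delta * cofactor = -7 * -4 = 28

Answer: 28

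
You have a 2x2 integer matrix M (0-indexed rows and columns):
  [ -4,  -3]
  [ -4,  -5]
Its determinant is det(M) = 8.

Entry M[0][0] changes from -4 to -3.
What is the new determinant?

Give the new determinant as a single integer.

Answer: 3

Derivation:
det is linear in row 0: changing M[0][0] by delta changes det by delta * cofactor(0,0).
Cofactor C_00 = (-1)^(0+0) * minor(0,0) = -5
Entry delta = -3 - -4 = 1
Det delta = 1 * -5 = -5
New det = 8 + -5 = 3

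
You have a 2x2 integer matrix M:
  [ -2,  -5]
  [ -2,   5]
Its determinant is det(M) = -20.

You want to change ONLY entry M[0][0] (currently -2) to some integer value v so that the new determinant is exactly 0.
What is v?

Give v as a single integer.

det is linear in entry M[0][0]: det = old_det + (v - -2) * C_00
Cofactor C_00 = 5
Want det = 0: -20 + (v - -2) * 5 = 0
  (v - -2) = 20 / 5 = 4
  v = -2 + (4) = 2

Answer: 2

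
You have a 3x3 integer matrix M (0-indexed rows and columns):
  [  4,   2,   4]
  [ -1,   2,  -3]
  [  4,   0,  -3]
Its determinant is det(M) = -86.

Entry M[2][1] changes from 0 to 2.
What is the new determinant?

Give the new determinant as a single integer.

Answer: -70

Derivation:
det is linear in row 2: changing M[2][1] by delta changes det by delta * cofactor(2,1).
Cofactor C_21 = (-1)^(2+1) * minor(2,1) = 8
Entry delta = 2 - 0 = 2
Det delta = 2 * 8 = 16
New det = -86 + 16 = -70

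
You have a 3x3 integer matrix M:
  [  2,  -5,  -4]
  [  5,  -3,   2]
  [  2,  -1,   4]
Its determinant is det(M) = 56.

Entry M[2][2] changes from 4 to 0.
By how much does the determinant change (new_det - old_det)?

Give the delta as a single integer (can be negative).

Answer: -76

Derivation:
Cofactor C_22 = 19
Entry delta = 0 - 4 = -4
Det delta = entry_delta * cofactor = -4 * 19 = -76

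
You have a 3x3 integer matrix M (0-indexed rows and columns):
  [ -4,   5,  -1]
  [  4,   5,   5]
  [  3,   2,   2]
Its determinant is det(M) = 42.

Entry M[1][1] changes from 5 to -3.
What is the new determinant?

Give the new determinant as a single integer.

det is linear in row 1: changing M[1][1] by delta changes det by delta * cofactor(1,1).
Cofactor C_11 = (-1)^(1+1) * minor(1,1) = -5
Entry delta = -3 - 5 = -8
Det delta = -8 * -5 = 40
New det = 42 + 40 = 82

Answer: 82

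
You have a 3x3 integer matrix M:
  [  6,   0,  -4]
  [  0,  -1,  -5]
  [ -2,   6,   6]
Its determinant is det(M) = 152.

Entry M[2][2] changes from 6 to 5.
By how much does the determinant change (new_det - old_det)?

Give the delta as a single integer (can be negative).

Cofactor C_22 = -6
Entry delta = 5 - 6 = -1
Det delta = entry_delta * cofactor = -1 * -6 = 6

Answer: 6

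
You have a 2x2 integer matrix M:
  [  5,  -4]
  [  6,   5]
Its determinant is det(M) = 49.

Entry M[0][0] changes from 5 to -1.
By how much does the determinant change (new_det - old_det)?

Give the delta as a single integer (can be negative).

Answer: -30

Derivation:
Cofactor C_00 = 5
Entry delta = -1 - 5 = -6
Det delta = entry_delta * cofactor = -6 * 5 = -30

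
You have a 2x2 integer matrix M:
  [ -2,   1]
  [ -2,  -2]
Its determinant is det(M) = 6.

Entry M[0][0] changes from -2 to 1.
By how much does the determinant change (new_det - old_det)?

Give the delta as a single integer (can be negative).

Answer: -6

Derivation:
Cofactor C_00 = -2
Entry delta = 1 - -2 = 3
Det delta = entry_delta * cofactor = 3 * -2 = -6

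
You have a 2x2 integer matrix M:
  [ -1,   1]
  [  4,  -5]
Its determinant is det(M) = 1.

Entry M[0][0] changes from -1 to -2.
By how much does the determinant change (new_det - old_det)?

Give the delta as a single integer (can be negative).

Answer: 5

Derivation:
Cofactor C_00 = -5
Entry delta = -2 - -1 = -1
Det delta = entry_delta * cofactor = -1 * -5 = 5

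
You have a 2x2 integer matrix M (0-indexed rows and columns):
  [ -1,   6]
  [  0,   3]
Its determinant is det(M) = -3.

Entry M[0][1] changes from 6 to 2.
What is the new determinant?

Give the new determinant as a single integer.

Answer: -3

Derivation:
det is linear in row 0: changing M[0][1] by delta changes det by delta * cofactor(0,1).
Cofactor C_01 = (-1)^(0+1) * minor(0,1) = 0
Entry delta = 2 - 6 = -4
Det delta = -4 * 0 = 0
New det = -3 + 0 = -3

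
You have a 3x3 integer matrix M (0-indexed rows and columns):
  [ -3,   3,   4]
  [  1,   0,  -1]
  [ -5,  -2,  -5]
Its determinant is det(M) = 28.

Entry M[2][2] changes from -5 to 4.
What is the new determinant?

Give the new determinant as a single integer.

det is linear in row 2: changing M[2][2] by delta changes det by delta * cofactor(2,2).
Cofactor C_22 = (-1)^(2+2) * minor(2,2) = -3
Entry delta = 4 - -5 = 9
Det delta = 9 * -3 = -27
New det = 28 + -27 = 1

Answer: 1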